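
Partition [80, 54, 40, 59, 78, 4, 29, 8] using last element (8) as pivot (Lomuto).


Pivot: 8
  4 <= 8: swap -> [4, 54, 40, 59, 78, 80, 29, 8]
Place pivot at 1: [4, 8, 40, 59, 78, 80, 29, 54]

Partitioned: [4, 8, 40, 59, 78, 80, 29, 54]


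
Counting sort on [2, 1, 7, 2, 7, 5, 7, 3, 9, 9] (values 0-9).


Input: [2, 1, 7, 2, 7, 5, 7, 3, 9, 9]
Counts: [0, 1, 2, 1, 0, 1, 0, 3, 0, 2]

Sorted: [1, 2, 2, 3, 5, 7, 7, 7, 9, 9]


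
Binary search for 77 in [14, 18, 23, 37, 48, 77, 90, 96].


Step 1: lo=0, hi=7, mid=3, val=37
Step 2: lo=4, hi=7, mid=5, val=77

Found at index 5


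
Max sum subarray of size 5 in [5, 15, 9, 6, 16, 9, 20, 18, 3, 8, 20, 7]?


[0:5]: 51
[1:6]: 55
[2:7]: 60
[3:8]: 69
[4:9]: 66
[5:10]: 58
[6:11]: 69
[7:12]: 56

Max: 69 at [3:8]


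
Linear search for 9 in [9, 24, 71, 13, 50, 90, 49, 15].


i=0: 9==9 found!

Found at 0, 1 comps


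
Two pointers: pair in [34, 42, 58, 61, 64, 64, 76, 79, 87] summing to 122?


lo=0(34)+hi=8(87)=121
lo=1(42)+hi=8(87)=129
lo=1(42)+hi=7(79)=121
lo=2(58)+hi=7(79)=137
lo=2(58)+hi=6(76)=134
lo=2(58)+hi=5(64)=122

Yes: 58+64=122


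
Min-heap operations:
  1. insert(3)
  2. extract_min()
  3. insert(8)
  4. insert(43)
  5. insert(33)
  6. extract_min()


insert(3) -> [3]
extract_min()->3, []
insert(8) -> [8]
insert(43) -> [8, 43]
insert(33) -> [8, 43, 33]
extract_min()->8, [33, 43]

Final heap: [33, 43]


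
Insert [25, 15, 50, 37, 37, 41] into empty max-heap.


Insert 25: [25]
Insert 15: [25, 15]
Insert 50: [50, 15, 25]
Insert 37: [50, 37, 25, 15]
Insert 37: [50, 37, 25, 15, 37]
Insert 41: [50, 37, 41, 15, 37, 25]

Final heap: [50, 37, 41, 15, 37, 25]


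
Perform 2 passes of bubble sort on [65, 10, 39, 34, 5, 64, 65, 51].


Initial: [65, 10, 39, 34, 5, 64, 65, 51]
Pass 1: [10, 39, 34, 5, 64, 65, 51, 65] (6 swaps)
Pass 2: [10, 34, 5, 39, 64, 51, 65, 65] (3 swaps)

After 2 passes: [10, 34, 5, 39, 64, 51, 65, 65]


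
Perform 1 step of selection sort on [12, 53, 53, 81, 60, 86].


Initial: [12, 53, 53, 81, 60, 86]
Step 1: min=12 at 0
  Swap: [12, 53, 53, 81, 60, 86]

After 1 step: [12, 53, 53, 81, 60, 86]


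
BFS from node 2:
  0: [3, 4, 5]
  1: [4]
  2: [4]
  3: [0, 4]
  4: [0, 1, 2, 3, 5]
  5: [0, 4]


Visit 2, enqueue [4]
Visit 4, enqueue [0, 1, 3, 5]
Visit 0, enqueue []
Visit 1, enqueue []
Visit 3, enqueue []
Visit 5, enqueue []

BFS order: [2, 4, 0, 1, 3, 5]


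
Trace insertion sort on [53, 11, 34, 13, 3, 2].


Initial: [53, 11, 34, 13, 3, 2]
Insert 11: [11, 53, 34, 13, 3, 2]
Insert 34: [11, 34, 53, 13, 3, 2]
Insert 13: [11, 13, 34, 53, 3, 2]
Insert 3: [3, 11, 13, 34, 53, 2]
Insert 2: [2, 3, 11, 13, 34, 53]

Sorted: [2, 3, 11, 13, 34, 53]


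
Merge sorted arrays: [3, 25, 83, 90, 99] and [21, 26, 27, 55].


Take 3 from A
Take 21 from B
Take 25 from A
Take 26 from B
Take 27 from B
Take 55 from B

Merged: [3, 21, 25, 26, 27, 55, 83, 90, 99]


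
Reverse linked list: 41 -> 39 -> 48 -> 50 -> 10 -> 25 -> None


Step 1: curr=41, set curr.next=prev(None) | reversed so far: 41
Step 2: curr=39, set curr.next=prev(41) | reversed so far: 39 -> 41
Step 3: curr=48, set curr.next=prev(39) | reversed so far: 48 -> 39 -> 41
Step 4: curr=50, set curr.next=prev(48) | reversed so far: 50 -> 48 -> 39 -> 41
Step 5: curr=10, set curr.next=prev(50) | reversed so far: 10 -> 50 -> 48 -> 39 -> 41
Step 6: curr=25, set curr.next=prev(10) | reversed so far: 25 -> 10 -> 50 -> 48 -> 39 -> 41

25 -> 10 -> 50 -> 48 -> 39 -> 41 -> None


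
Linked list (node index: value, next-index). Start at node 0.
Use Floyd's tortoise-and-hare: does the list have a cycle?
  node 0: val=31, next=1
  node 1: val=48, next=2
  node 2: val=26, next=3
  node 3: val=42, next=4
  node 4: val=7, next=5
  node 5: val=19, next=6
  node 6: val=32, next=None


Floyd's tortoise (slow, +1) and hare (fast, +2):
  init: slow=0, fast=0
  step 1: slow=1, fast=2
  step 2: slow=2, fast=4
  step 3: slow=3, fast=6
  step 4: fast -> None, no cycle

Cycle: no


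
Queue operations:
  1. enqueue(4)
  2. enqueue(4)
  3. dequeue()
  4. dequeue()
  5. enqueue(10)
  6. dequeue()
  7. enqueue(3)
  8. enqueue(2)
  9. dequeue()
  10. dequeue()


enqueue(4) -> [4]
enqueue(4) -> [4, 4]
dequeue()->4, [4]
dequeue()->4, []
enqueue(10) -> [10]
dequeue()->10, []
enqueue(3) -> [3]
enqueue(2) -> [3, 2]
dequeue()->3, [2]
dequeue()->2, []

Final queue: []


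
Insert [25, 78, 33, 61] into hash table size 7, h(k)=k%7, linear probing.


Insert 25: h=4 -> slot 4
Insert 78: h=1 -> slot 1
Insert 33: h=5 -> slot 5
Insert 61: h=5, 1 probes -> slot 6

Table: [None, 78, None, None, 25, 33, 61]


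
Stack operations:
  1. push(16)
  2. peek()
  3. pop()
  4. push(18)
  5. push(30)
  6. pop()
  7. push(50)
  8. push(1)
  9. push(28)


push(16) -> [16]
peek()->16
pop()->16, []
push(18) -> [18]
push(30) -> [18, 30]
pop()->30, [18]
push(50) -> [18, 50]
push(1) -> [18, 50, 1]
push(28) -> [18, 50, 1, 28]

Final stack: [18, 50, 1, 28]


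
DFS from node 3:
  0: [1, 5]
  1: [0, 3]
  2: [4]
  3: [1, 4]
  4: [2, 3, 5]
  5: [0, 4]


Visit 3, push [4, 1]
Visit 1, push [0]
Visit 0, push [5]
Visit 5, push [4]
Visit 4, push [2]
Visit 2, push []

DFS order: [3, 1, 0, 5, 4, 2]


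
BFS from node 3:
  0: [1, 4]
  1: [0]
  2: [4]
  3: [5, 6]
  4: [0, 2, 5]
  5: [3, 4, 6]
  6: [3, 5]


Visit 3, enqueue [5, 6]
Visit 5, enqueue [4]
Visit 6, enqueue []
Visit 4, enqueue [0, 2]
Visit 0, enqueue [1]
Visit 2, enqueue []
Visit 1, enqueue []

BFS order: [3, 5, 6, 4, 0, 2, 1]


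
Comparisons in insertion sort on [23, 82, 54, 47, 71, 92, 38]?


Algorithm: insertion sort
Input: [23, 82, 54, 47, 71, 92, 38]
Sorted: [23, 38, 47, 54, 71, 82, 92]

15


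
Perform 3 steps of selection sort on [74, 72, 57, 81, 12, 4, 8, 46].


Initial: [74, 72, 57, 81, 12, 4, 8, 46]
Step 1: min=4 at 5
  Swap: [4, 72, 57, 81, 12, 74, 8, 46]
Step 2: min=8 at 6
  Swap: [4, 8, 57, 81, 12, 74, 72, 46]
Step 3: min=12 at 4
  Swap: [4, 8, 12, 81, 57, 74, 72, 46]

After 3 steps: [4, 8, 12, 81, 57, 74, 72, 46]


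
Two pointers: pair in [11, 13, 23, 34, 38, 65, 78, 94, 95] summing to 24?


lo=0(11)+hi=8(95)=106
lo=0(11)+hi=7(94)=105
lo=0(11)+hi=6(78)=89
lo=0(11)+hi=5(65)=76
lo=0(11)+hi=4(38)=49
lo=0(11)+hi=3(34)=45
lo=0(11)+hi=2(23)=34
lo=0(11)+hi=1(13)=24

Yes: 11+13=24


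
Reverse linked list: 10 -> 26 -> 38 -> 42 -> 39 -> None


Step 1: curr=10, set curr.next=prev(None) | reversed so far: 10
Step 2: curr=26, set curr.next=prev(10) | reversed so far: 26 -> 10
Step 3: curr=38, set curr.next=prev(26) | reversed so far: 38 -> 26 -> 10
Step 4: curr=42, set curr.next=prev(38) | reversed so far: 42 -> 38 -> 26 -> 10
Step 5: curr=39, set curr.next=prev(42) | reversed so far: 39 -> 42 -> 38 -> 26 -> 10

39 -> 42 -> 38 -> 26 -> 10 -> None


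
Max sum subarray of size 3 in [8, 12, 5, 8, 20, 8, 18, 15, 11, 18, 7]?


[0:3]: 25
[1:4]: 25
[2:5]: 33
[3:6]: 36
[4:7]: 46
[5:8]: 41
[6:9]: 44
[7:10]: 44
[8:11]: 36

Max: 46 at [4:7]


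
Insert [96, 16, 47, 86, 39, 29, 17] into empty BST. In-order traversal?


Insert 96: root
Insert 16: L from 96
Insert 47: L from 96 -> R from 16
Insert 86: L from 96 -> R from 16 -> R from 47
Insert 39: L from 96 -> R from 16 -> L from 47
Insert 29: L from 96 -> R from 16 -> L from 47 -> L from 39
Insert 17: L from 96 -> R from 16 -> L from 47 -> L from 39 -> L from 29

In-order: [16, 17, 29, 39, 47, 86, 96]


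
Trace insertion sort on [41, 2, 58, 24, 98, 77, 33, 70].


Initial: [41, 2, 58, 24, 98, 77, 33, 70]
Insert 2: [2, 41, 58, 24, 98, 77, 33, 70]
Insert 58: [2, 41, 58, 24, 98, 77, 33, 70]
Insert 24: [2, 24, 41, 58, 98, 77, 33, 70]
Insert 98: [2, 24, 41, 58, 98, 77, 33, 70]
Insert 77: [2, 24, 41, 58, 77, 98, 33, 70]
Insert 33: [2, 24, 33, 41, 58, 77, 98, 70]
Insert 70: [2, 24, 33, 41, 58, 70, 77, 98]

Sorted: [2, 24, 33, 41, 58, 70, 77, 98]


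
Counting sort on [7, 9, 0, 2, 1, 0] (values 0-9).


Input: [7, 9, 0, 2, 1, 0]
Counts: [2, 1, 1, 0, 0, 0, 0, 1, 0, 1]

Sorted: [0, 0, 1, 2, 7, 9]


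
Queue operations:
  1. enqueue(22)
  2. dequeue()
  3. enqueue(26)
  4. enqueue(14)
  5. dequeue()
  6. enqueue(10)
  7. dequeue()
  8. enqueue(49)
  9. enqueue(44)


enqueue(22) -> [22]
dequeue()->22, []
enqueue(26) -> [26]
enqueue(14) -> [26, 14]
dequeue()->26, [14]
enqueue(10) -> [14, 10]
dequeue()->14, [10]
enqueue(49) -> [10, 49]
enqueue(44) -> [10, 49, 44]

Final queue: [10, 49, 44]


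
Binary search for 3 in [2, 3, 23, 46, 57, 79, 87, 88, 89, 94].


Step 1: lo=0, hi=9, mid=4, val=57
Step 2: lo=0, hi=3, mid=1, val=3

Found at index 1


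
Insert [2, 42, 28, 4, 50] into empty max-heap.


Insert 2: [2]
Insert 42: [42, 2]
Insert 28: [42, 2, 28]
Insert 4: [42, 4, 28, 2]
Insert 50: [50, 42, 28, 2, 4]

Final heap: [50, 42, 28, 2, 4]


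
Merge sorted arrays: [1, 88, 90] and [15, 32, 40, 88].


Take 1 from A
Take 15 from B
Take 32 from B
Take 40 from B
Take 88 from A
Take 88 from B

Merged: [1, 15, 32, 40, 88, 88, 90]


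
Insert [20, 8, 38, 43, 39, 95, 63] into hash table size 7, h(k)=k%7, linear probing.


Insert 20: h=6 -> slot 6
Insert 8: h=1 -> slot 1
Insert 38: h=3 -> slot 3
Insert 43: h=1, 1 probes -> slot 2
Insert 39: h=4 -> slot 4
Insert 95: h=4, 1 probes -> slot 5
Insert 63: h=0 -> slot 0

Table: [63, 8, 43, 38, 39, 95, 20]


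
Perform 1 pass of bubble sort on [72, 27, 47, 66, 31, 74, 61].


Initial: [72, 27, 47, 66, 31, 74, 61]
Pass 1: [27, 47, 66, 31, 72, 61, 74] (5 swaps)

After 1 pass: [27, 47, 66, 31, 72, 61, 74]


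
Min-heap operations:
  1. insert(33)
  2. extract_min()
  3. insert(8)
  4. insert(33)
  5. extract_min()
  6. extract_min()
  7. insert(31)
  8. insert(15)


insert(33) -> [33]
extract_min()->33, []
insert(8) -> [8]
insert(33) -> [8, 33]
extract_min()->8, [33]
extract_min()->33, []
insert(31) -> [31]
insert(15) -> [15, 31]

Final heap: [15, 31]


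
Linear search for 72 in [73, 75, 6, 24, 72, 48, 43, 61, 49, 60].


i=0: 73!=72
i=1: 75!=72
i=2: 6!=72
i=3: 24!=72
i=4: 72==72 found!

Found at 4, 5 comps


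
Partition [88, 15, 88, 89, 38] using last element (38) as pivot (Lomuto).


Pivot: 38
  15 <= 38: swap -> [15, 88, 88, 89, 38]
Place pivot at 1: [15, 38, 88, 89, 88]

Partitioned: [15, 38, 88, 89, 88]


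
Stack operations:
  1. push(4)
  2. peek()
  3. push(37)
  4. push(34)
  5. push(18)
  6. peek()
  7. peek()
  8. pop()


push(4) -> [4]
peek()->4
push(37) -> [4, 37]
push(34) -> [4, 37, 34]
push(18) -> [4, 37, 34, 18]
peek()->18
peek()->18
pop()->18, [4, 37, 34]

Final stack: [4, 37, 34]


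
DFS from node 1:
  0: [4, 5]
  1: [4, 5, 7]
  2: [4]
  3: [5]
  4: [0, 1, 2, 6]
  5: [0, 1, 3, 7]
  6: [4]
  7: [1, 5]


Visit 1, push [7, 5, 4]
Visit 4, push [6, 2, 0]
Visit 0, push [5]
Visit 5, push [7, 3]
Visit 3, push []
Visit 7, push []
Visit 2, push []
Visit 6, push []

DFS order: [1, 4, 0, 5, 3, 7, 2, 6]


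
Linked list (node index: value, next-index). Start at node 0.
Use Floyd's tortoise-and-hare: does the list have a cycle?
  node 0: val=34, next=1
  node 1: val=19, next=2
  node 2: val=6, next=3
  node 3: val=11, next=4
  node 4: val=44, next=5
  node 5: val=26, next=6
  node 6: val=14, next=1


Floyd's tortoise (slow, +1) and hare (fast, +2):
  init: slow=0, fast=0
  step 1: slow=1, fast=2
  step 2: slow=2, fast=4
  step 3: slow=3, fast=6
  step 4: slow=4, fast=2
  step 5: slow=5, fast=4
  step 6: slow=6, fast=6
  slow == fast at node 6: cycle detected

Cycle: yes


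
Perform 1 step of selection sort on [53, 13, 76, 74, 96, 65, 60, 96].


Initial: [53, 13, 76, 74, 96, 65, 60, 96]
Step 1: min=13 at 1
  Swap: [13, 53, 76, 74, 96, 65, 60, 96]

After 1 step: [13, 53, 76, 74, 96, 65, 60, 96]


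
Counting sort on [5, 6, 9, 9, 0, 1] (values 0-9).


Input: [5, 6, 9, 9, 0, 1]
Counts: [1, 1, 0, 0, 0, 1, 1, 0, 0, 2]

Sorted: [0, 1, 5, 6, 9, 9]


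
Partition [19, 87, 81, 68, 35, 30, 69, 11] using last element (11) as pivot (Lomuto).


Pivot: 11
Place pivot at 0: [11, 87, 81, 68, 35, 30, 69, 19]

Partitioned: [11, 87, 81, 68, 35, 30, 69, 19]


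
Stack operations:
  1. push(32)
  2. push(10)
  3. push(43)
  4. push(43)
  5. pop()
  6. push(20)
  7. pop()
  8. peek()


push(32) -> [32]
push(10) -> [32, 10]
push(43) -> [32, 10, 43]
push(43) -> [32, 10, 43, 43]
pop()->43, [32, 10, 43]
push(20) -> [32, 10, 43, 20]
pop()->20, [32, 10, 43]
peek()->43

Final stack: [32, 10, 43]


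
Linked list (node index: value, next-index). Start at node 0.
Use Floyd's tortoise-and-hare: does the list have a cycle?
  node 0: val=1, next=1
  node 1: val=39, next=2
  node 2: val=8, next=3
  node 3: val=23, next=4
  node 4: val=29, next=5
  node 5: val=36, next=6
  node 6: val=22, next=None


Floyd's tortoise (slow, +1) and hare (fast, +2):
  init: slow=0, fast=0
  step 1: slow=1, fast=2
  step 2: slow=2, fast=4
  step 3: slow=3, fast=6
  step 4: fast -> None, no cycle

Cycle: no


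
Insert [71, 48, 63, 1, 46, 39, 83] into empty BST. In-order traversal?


Insert 71: root
Insert 48: L from 71
Insert 63: L from 71 -> R from 48
Insert 1: L from 71 -> L from 48
Insert 46: L from 71 -> L from 48 -> R from 1
Insert 39: L from 71 -> L from 48 -> R from 1 -> L from 46
Insert 83: R from 71

In-order: [1, 39, 46, 48, 63, 71, 83]


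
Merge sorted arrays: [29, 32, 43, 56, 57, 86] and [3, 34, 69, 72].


Take 3 from B
Take 29 from A
Take 32 from A
Take 34 from B
Take 43 from A
Take 56 from A
Take 57 from A
Take 69 from B
Take 72 from B

Merged: [3, 29, 32, 34, 43, 56, 57, 69, 72, 86]


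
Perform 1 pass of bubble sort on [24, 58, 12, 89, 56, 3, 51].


Initial: [24, 58, 12, 89, 56, 3, 51]
Pass 1: [24, 12, 58, 56, 3, 51, 89] (4 swaps)

After 1 pass: [24, 12, 58, 56, 3, 51, 89]


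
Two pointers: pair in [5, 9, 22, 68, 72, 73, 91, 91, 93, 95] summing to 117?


lo=0(5)+hi=9(95)=100
lo=1(9)+hi=9(95)=104
lo=2(22)+hi=9(95)=117

Yes: 22+95=117


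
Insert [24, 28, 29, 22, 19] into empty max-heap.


Insert 24: [24]
Insert 28: [28, 24]
Insert 29: [29, 24, 28]
Insert 22: [29, 24, 28, 22]
Insert 19: [29, 24, 28, 22, 19]

Final heap: [29, 24, 28, 22, 19]


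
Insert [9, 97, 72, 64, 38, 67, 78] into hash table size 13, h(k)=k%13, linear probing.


Insert 9: h=9 -> slot 9
Insert 97: h=6 -> slot 6
Insert 72: h=7 -> slot 7
Insert 64: h=12 -> slot 12
Insert 38: h=12, 1 probes -> slot 0
Insert 67: h=2 -> slot 2
Insert 78: h=0, 1 probes -> slot 1

Table: [38, 78, 67, None, None, None, 97, 72, None, 9, None, None, 64]


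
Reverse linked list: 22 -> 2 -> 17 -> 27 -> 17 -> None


Step 1: curr=22, set curr.next=prev(None) | reversed so far: 22
Step 2: curr=2, set curr.next=prev(22) | reversed so far: 2 -> 22
Step 3: curr=17, set curr.next=prev(2) | reversed so far: 17 -> 2 -> 22
Step 4: curr=27, set curr.next=prev(17) | reversed so far: 27 -> 17 -> 2 -> 22
Step 5: curr=17, set curr.next=prev(27) | reversed so far: 17 -> 27 -> 17 -> 2 -> 22

17 -> 27 -> 17 -> 2 -> 22 -> None


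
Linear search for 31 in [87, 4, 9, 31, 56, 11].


i=0: 87!=31
i=1: 4!=31
i=2: 9!=31
i=3: 31==31 found!

Found at 3, 4 comps


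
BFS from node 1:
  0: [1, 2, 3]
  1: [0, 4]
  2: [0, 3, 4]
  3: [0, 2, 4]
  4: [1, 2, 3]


Visit 1, enqueue [0, 4]
Visit 0, enqueue [2, 3]
Visit 4, enqueue []
Visit 2, enqueue []
Visit 3, enqueue []

BFS order: [1, 0, 4, 2, 3]


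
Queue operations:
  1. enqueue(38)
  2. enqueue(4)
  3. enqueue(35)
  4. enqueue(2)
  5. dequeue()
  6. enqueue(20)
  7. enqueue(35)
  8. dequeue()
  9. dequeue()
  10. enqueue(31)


enqueue(38) -> [38]
enqueue(4) -> [38, 4]
enqueue(35) -> [38, 4, 35]
enqueue(2) -> [38, 4, 35, 2]
dequeue()->38, [4, 35, 2]
enqueue(20) -> [4, 35, 2, 20]
enqueue(35) -> [4, 35, 2, 20, 35]
dequeue()->4, [35, 2, 20, 35]
dequeue()->35, [2, 20, 35]
enqueue(31) -> [2, 20, 35, 31]

Final queue: [2, 20, 35, 31]


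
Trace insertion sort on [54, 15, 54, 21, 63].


Initial: [54, 15, 54, 21, 63]
Insert 15: [15, 54, 54, 21, 63]
Insert 54: [15, 54, 54, 21, 63]
Insert 21: [15, 21, 54, 54, 63]
Insert 63: [15, 21, 54, 54, 63]

Sorted: [15, 21, 54, 54, 63]


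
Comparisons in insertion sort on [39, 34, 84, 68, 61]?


Algorithm: insertion sort
Input: [39, 34, 84, 68, 61]
Sorted: [34, 39, 61, 68, 84]

7


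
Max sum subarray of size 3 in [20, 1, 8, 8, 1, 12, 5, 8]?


[0:3]: 29
[1:4]: 17
[2:5]: 17
[3:6]: 21
[4:7]: 18
[5:8]: 25

Max: 29 at [0:3]


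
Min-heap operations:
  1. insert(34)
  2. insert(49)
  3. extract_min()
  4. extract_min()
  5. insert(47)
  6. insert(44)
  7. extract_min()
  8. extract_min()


insert(34) -> [34]
insert(49) -> [34, 49]
extract_min()->34, [49]
extract_min()->49, []
insert(47) -> [47]
insert(44) -> [44, 47]
extract_min()->44, [47]
extract_min()->47, []

Final heap: []


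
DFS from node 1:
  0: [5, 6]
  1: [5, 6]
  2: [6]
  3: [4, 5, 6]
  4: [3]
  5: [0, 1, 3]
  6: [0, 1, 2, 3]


Visit 1, push [6, 5]
Visit 5, push [3, 0]
Visit 0, push [6]
Visit 6, push [3, 2]
Visit 2, push []
Visit 3, push [4]
Visit 4, push []

DFS order: [1, 5, 0, 6, 2, 3, 4]


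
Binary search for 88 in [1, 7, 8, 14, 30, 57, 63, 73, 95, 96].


Step 1: lo=0, hi=9, mid=4, val=30
Step 2: lo=5, hi=9, mid=7, val=73
Step 3: lo=8, hi=9, mid=8, val=95

Not found


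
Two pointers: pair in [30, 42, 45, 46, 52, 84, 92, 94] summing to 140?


lo=0(30)+hi=7(94)=124
lo=1(42)+hi=7(94)=136
lo=2(45)+hi=7(94)=139
lo=3(46)+hi=7(94)=140

Yes: 46+94=140


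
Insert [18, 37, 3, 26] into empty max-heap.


Insert 18: [18]
Insert 37: [37, 18]
Insert 3: [37, 18, 3]
Insert 26: [37, 26, 3, 18]

Final heap: [37, 26, 3, 18]


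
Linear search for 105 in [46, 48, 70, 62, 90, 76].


i=0: 46!=105
i=1: 48!=105
i=2: 70!=105
i=3: 62!=105
i=4: 90!=105
i=5: 76!=105

Not found, 6 comps


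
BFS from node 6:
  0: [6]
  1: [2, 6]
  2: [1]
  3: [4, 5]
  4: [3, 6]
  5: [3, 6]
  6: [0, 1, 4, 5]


Visit 6, enqueue [0, 1, 4, 5]
Visit 0, enqueue []
Visit 1, enqueue [2]
Visit 4, enqueue [3]
Visit 5, enqueue []
Visit 2, enqueue []
Visit 3, enqueue []

BFS order: [6, 0, 1, 4, 5, 2, 3]


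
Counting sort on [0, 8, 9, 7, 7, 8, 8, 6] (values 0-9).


Input: [0, 8, 9, 7, 7, 8, 8, 6]
Counts: [1, 0, 0, 0, 0, 0, 1, 2, 3, 1]

Sorted: [0, 6, 7, 7, 8, 8, 8, 9]


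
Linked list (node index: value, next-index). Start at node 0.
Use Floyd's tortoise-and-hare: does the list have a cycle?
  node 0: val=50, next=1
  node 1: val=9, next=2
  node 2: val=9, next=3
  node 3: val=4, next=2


Floyd's tortoise (slow, +1) and hare (fast, +2):
  init: slow=0, fast=0
  step 1: slow=1, fast=2
  step 2: slow=2, fast=2
  slow == fast at node 2: cycle detected

Cycle: yes


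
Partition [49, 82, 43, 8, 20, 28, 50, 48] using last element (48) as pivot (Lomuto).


Pivot: 48
  43 <= 48: swap -> [43, 82, 49, 8, 20, 28, 50, 48]
  8 <= 48: swap -> [43, 8, 49, 82, 20, 28, 50, 48]
  20 <= 48: swap -> [43, 8, 20, 82, 49, 28, 50, 48]
  28 <= 48: swap -> [43, 8, 20, 28, 49, 82, 50, 48]
Place pivot at 4: [43, 8, 20, 28, 48, 82, 50, 49]

Partitioned: [43, 8, 20, 28, 48, 82, 50, 49]


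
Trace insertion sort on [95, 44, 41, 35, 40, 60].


Initial: [95, 44, 41, 35, 40, 60]
Insert 44: [44, 95, 41, 35, 40, 60]
Insert 41: [41, 44, 95, 35, 40, 60]
Insert 35: [35, 41, 44, 95, 40, 60]
Insert 40: [35, 40, 41, 44, 95, 60]
Insert 60: [35, 40, 41, 44, 60, 95]

Sorted: [35, 40, 41, 44, 60, 95]


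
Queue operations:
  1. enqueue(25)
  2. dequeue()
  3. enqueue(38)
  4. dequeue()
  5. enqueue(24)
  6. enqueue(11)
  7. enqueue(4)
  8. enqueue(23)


enqueue(25) -> [25]
dequeue()->25, []
enqueue(38) -> [38]
dequeue()->38, []
enqueue(24) -> [24]
enqueue(11) -> [24, 11]
enqueue(4) -> [24, 11, 4]
enqueue(23) -> [24, 11, 4, 23]

Final queue: [24, 11, 4, 23]


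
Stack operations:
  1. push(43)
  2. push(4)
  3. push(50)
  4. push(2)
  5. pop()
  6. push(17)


push(43) -> [43]
push(4) -> [43, 4]
push(50) -> [43, 4, 50]
push(2) -> [43, 4, 50, 2]
pop()->2, [43, 4, 50]
push(17) -> [43, 4, 50, 17]

Final stack: [43, 4, 50, 17]


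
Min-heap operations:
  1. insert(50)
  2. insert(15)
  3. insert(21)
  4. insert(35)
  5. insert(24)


insert(50) -> [50]
insert(15) -> [15, 50]
insert(21) -> [15, 50, 21]
insert(35) -> [15, 35, 21, 50]
insert(24) -> [15, 24, 21, 50, 35]

Final heap: [15, 24, 21, 50, 35]


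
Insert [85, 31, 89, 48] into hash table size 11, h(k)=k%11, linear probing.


Insert 85: h=8 -> slot 8
Insert 31: h=9 -> slot 9
Insert 89: h=1 -> slot 1
Insert 48: h=4 -> slot 4

Table: [None, 89, None, None, 48, None, None, None, 85, 31, None]


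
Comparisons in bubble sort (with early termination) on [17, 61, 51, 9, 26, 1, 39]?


Algorithm: bubble sort (with early termination)
Input: [17, 61, 51, 9, 26, 1, 39]
Sorted: [1, 9, 17, 26, 39, 51, 61]

21


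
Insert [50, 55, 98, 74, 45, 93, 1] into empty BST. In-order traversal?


Insert 50: root
Insert 55: R from 50
Insert 98: R from 50 -> R from 55
Insert 74: R from 50 -> R from 55 -> L from 98
Insert 45: L from 50
Insert 93: R from 50 -> R from 55 -> L from 98 -> R from 74
Insert 1: L from 50 -> L from 45

In-order: [1, 45, 50, 55, 74, 93, 98]


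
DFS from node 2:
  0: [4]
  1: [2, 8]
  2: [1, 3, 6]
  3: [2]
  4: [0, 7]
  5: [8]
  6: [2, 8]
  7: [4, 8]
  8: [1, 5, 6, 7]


Visit 2, push [6, 3, 1]
Visit 1, push [8]
Visit 8, push [7, 6, 5]
Visit 5, push []
Visit 6, push []
Visit 7, push [4]
Visit 4, push [0]
Visit 0, push []
Visit 3, push []

DFS order: [2, 1, 8, 5, 6, 7, 4, 0, 3]


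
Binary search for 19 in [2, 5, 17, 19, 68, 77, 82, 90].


Step 1: lo=0, hi=7, mid=3, val=19

Found at index 3


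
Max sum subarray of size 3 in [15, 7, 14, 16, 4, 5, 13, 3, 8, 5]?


[0:3]: 36
[1:4]: 37
[2:5]: 34
[3:6]: 25
[4:7]: 22
[5:8]: 21
[6:9]: 24
[7:10]: 16

Max: 37 at [1:4]


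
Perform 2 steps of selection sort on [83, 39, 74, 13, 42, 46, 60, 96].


Initial: [83, 39, 74, 13, 42, 46, 60, 96]
Step 1: min=13 at 3
  Swap: [13, 39, 74, 83, 42, 46, 60, 96]
Step 2: min=39 at 1
  Swap: [13, 39, 74, 83, 42, 46, 60, 96]

After 2 steps: [13, 39, 74, 83, 42, 46, 60, 96]


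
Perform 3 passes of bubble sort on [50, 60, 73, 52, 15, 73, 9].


Initial: [50, 60, 73, 52, 15, 73, 9]
Pass 1: [50, 60, 52, 15, 73, 9, 73] (3 swaps)
Pass 2: [50, 52, 15, 60, 9, 73, 73] (3 swaps)
Pass 3: [50, 15, 52, 9, 60, 73, 73] (2 swaps)

After 3 passes: [50, 15, 52, 9, 60, 73, 73]


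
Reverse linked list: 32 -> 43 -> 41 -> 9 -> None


Step 1: curr=32, set curr.next=prev(None) | reversed so far: 32
Step 2: curr=43, set curr.next=prev(32) | reversed so far: 43 -> 32
Step 3: curr=41, set curr.next=prev(43) | reversed so far: 41 -> 43 -> 32
Step 4: curr=9, set curr.next=prev(41) | reversed so far: 9 -> 41 -> 43 -> 32

9 -> 41 -> 43 -> 32 -> None


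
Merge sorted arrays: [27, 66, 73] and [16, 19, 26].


Take 16 from B
Take 19 from B
Take 26 from B

Merged: [16, 19, 26, 27, 66, 73]


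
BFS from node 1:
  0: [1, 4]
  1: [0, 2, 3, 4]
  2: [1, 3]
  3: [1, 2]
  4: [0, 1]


Visit 1, enqueue [0, 2, 3, 4]
Visit 0, enqueue []
Visit 2, enqueue []
Visit 3, enqueue []
Visit 4, enqueue []

BFS order: [1, 0, 2, 3, 4]


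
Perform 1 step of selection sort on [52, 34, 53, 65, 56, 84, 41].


Initial: [52, 34, 53, 65, 56, 84, 41]
Step 1: min=34 at 1
  Swap: [34, 52, 53, 65, 56, 84, 41]

After 1 step: [34, 52, 53, 65, 56, 84, 41]


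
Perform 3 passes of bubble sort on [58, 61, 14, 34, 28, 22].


Initial: [58, 61, 14, 34, 28, 22]
Pass 1: [58, 14, 34, 28, 22, 61] (4 swaps)
Pass 2: [14, 34, 28, 22, 58, 61] (4 swaps)
Pass 3: [14, 28, 22, 34, 58, 61] (2 swaps)

After 3 passes: [14, 28, 22, 34, 58, 61]


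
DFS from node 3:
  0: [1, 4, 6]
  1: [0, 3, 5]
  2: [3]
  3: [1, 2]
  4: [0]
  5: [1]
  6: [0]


Visit 3, push [2, 1]
Visit 1, push [5, 0]
Visit 0, push [6, 4]
Visit 4, push []
Visit 6, push []
Visit 5, push []
Visit 2, push []

DFS order: [3, 1, 0, 4, 6, 5, 2]


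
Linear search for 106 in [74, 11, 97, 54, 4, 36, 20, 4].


i=0: 74!=106
i=1: 11!=106
i=2: 97!=106
i=3: 54!=106
i=4: 4!=106
i=5: 36!=106
i=6: 20!=106
i=7: 4!=106

Not found, 8 comps


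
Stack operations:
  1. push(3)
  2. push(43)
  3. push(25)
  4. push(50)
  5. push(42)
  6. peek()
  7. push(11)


push(3) -> [3]
push(43) -> [3, 43]
push(25) -> [3, 43, 25]
push(50) -> [3, 43, 25, 50]
push(42) -> [3, 43, 25, 50, 42]
peek()->42
push(11) -> [3, 43, 25, 50, 42, 11]

Final stack: [3, 43, 25, 50, 42, 11]


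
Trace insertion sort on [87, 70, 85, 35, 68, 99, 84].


Initial: [87, 70, 85, 35, 68, 99, 84]
Insert 70: [70, 87, 85, 35, 68, 99, 84]
Insert 85: [70, 85, 87, 35, 68, 99, 84]
Insert 35: [35, 70, 85, 87, 68, 99, 84]
Insert 68: [35, 68, 70, 85, 87, 99, 84]
Insert 99: [35, 68, 70, 85, 87, 99, 84]
Insert 84: [35, 68, 70, 84, 85, 87, 99]

Sorted: [35, 68, 70, 84, 85, 87, 99]


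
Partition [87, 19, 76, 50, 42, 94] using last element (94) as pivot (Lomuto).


Pivot: 94
  87 <= 94: advance i (no swap)
  19 <= 94: advance i (no swap)
  76 <= 94: advance i (no swap)
  50 <= 94: advance i (no swap)
  42 <= 94: advance i (no swap)
Place pivot at 5: [87, 19, 76, 50, 42, 94]

Partitioned: [87, 19, 76, 50, 42, 94]


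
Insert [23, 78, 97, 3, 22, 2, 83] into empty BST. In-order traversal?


Insert 23: root
Insert 78: R from 23
Insert 97: R from 23 -> R from 78
Insert 3: L from 23
Insert 22: L from 23 -> R from 3
Insert 2: L from 23 -> L from 3
Insert 83: R from 23 -> R from 78 -> L from 97

In-order: [2, 3, 22, 23, 78, 83, 97]


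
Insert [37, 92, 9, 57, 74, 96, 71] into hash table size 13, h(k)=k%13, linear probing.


Insert 37: h=11 -> slot 11
Insert 92: h=1 -> slot 1
Insert 9: h=9 -> slot 9
Insert 57: h=5 -> slot 5
Insert 74: h=9, 1 probes -> slot 10
Insert 96: h=5, 1 probes -> slot 6
Insert 71: h=6, 1 probes -> slot 7

Table: [None, 92, None, None, None, 57, 96, 71, None, 9, 74, 37, None]


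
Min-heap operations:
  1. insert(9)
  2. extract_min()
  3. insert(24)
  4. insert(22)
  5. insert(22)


insert(9) -> [9]
extract_min()->9, []
insert(24) -> [24]
insert(22) -> [22, 24]
insert(22) -> [22, 24, 22]

Final heap: [22, 24, 22]


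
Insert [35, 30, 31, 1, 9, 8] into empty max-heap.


Insert 35: [35]
Insert 30: [35, 30]
Insert 31: [35, 30, 31]
Insert 1: [35, 30, 31, 1]
Insert 9: [35, 30, 31, 1, 9]
Insert 8: [35, 30, 31, 1, 9, 8]

Final heap: [35, 30, 31, 1, 9, 8]


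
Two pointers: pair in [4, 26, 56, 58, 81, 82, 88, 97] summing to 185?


lo=0(4)+hi=7(97)=101
lo=1(26)+hi=7(97)=123
lo=2(56)+hi=7(97)=153
lo=3(58)+hi=7(97)=155
lo=4(81)+hi=7(97)=178
lo=5(82)+hi=7(97)=179
lo=6(88)+hi=7(97)=185

Yes: 88+97=185


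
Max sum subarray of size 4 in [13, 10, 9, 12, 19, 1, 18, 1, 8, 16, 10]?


[0:4]: 44
[1:5]: 50
[2:6]: 41
[3:7]: 50
[4:8]: 39
[5:9]: 28
[6:10]: 43
[7:11]: 35

Max: 50 at [1:5]


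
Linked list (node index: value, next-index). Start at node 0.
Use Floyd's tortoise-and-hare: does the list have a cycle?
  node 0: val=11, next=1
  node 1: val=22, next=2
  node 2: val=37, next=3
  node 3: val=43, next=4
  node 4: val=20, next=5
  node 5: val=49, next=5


Floyd's tortoise (slow, +1) and hare (fast, +2):
  init: slow=0, fast=0
  step 1: slow=1, fast=2
  step 2: slow=2, fast=4
  step 3: slow=3, fast=5
  step 4: slow=4, fast=5
  step 5: slow=5, fast=5
  slow == fast at node 5: cycle detected

Cycle: yes


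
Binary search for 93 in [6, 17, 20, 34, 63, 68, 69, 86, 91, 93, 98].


Step 1: lo=0, hi=10, mid=5, val=68
Step 2: lo=6, hi=10, mid=8, val=91
Step 3: lo=9, hi=10, mid=9, val=93

Found at index 9


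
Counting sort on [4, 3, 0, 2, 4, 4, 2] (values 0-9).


Input: [4, 3, 0, 2, 4, 4, 2]
Counts: [1, 0, 2, 1, 3, 0, 0, 0, 0, 0]

Sorted: [0, 2, 2, 3, 4, 4, 4]


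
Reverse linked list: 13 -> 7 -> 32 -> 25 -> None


Step 1: curr=13, set curr.next=prev(None) | reversed so far: 13
Step 2: curr=7, set curr.next=prev(13) | reversed so far: 7 -> 13
Step 3: curr=32, set curr.next=prev(7) | reversed so far: 32 -> 7 -> 13
Step 4: curr=25, set curr.next=prev(32) | reversed so far: 25 -> 32 -> 7 -> 13

25 -> 32 -> 7 -> 13 -> None


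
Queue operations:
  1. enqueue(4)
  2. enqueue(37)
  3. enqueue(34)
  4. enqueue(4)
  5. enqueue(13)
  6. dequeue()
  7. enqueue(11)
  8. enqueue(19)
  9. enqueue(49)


enqueue(4) -> [4]
enqueue(37) -> [4, 37]
enqueue(34) -> [4, 37, 34]
enqueue(4) -> [4, 37, 34, 4]
enqueue(13) -> [4, 37, 34, 4, 13]
dequeue()->4, [37, 34, 4, 13]
enqueue(11) -> [37, 34, 4, 13, 11]
enqueue(19) -> [37, 34, 4, 13, 11, 19]
enqueue(49) -> [37, 34, 4, 13, 11, 19, 49]

Final queue: [37, 34, 4, 13, 11, 19, 49]


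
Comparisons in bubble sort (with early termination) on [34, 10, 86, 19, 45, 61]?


Algorithm: bubble sort (with early termination)
Input: [34, 10, 86, 19, 45, 61]
Sorted: [10, 19, 34, 45, 61, 86]

12


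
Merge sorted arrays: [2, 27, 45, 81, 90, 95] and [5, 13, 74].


Take 2 from A
Take 5 from B
Take 13 from B
Take 27 from A
Take 45 from A
Take 74 from B

Merged: [2, 5, 13, 27, 45, 74, 81, 90, 95]


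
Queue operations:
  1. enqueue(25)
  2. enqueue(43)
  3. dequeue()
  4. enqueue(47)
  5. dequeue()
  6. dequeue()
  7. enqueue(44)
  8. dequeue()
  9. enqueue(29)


enqueue(25) -> [25]
enqueue(43) -> [25, 43]
dequeue()->25, [43]
enqueue(47) -> [43, 47]
dequeue()->43, [47]
dequeue()->47, []
enqueue(44) -> [44]
dequeue()->44, []
enqueue(29) -> [29]

Final queue: [29]


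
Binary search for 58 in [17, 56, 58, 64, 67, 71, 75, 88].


Step 1: lo=0, hi=7, mid=3, val=64
Step 2: lo=0, hi=2, mid=1, val=56
Step 3: lo=2, hi=2, mid=2, val=58

Found at index 2


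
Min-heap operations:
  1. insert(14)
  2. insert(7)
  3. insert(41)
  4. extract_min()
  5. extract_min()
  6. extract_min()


insert(14) -> [14]
insert(7) -> [7, 14]
insert(41) -> [7, 14, 41]
extract_min()->7, [14, 41]
extract_min()->14, [41]
extract_min()->41, []

Final heap: []


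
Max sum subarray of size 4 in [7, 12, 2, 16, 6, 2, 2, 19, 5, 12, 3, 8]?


[0:4]: 37
[1:5]: 36
[2:6]: 26
[3:7]: 26
[4:8]: 29
[5:9]: 28
[6:10]: 38
[7:11]: 39
[8:12]: 28

Max: 39 at [7:11]


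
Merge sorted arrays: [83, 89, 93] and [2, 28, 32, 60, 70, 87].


Take 2 from B
Take 28 from B
Take 32 from B
Take 60 from B
Take 70 from B
Take 83 from A
Take 87 from B

Merged: [2, 28, 32, 60, 70, 83, 87, 89, 93]


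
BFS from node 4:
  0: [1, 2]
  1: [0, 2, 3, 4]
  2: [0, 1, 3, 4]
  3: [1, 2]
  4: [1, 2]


Visit 4, enqueue [1, 2]
Visit 1, enqueue [0, 3]
Visit 2, enqueue []
Visit 0, enqueue []
Visit 3, enqueue []

BFS order: [4, 1, 2, 0, 3]


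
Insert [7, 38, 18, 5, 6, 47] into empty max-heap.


Insert 7: [7]
Insert 38: [38, 7]
Insert 18: [38, 7, 18]
Insert 5: [38, 7, 18, 5]
Insert 6: [38, 7, 18, 5, 6]
Insert 47: [47, 7, 38, 5, 6, 18]

Final heap: [47, 7, 38, 5, 6, 18]


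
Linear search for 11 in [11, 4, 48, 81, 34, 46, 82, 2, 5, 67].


i=0: 11==11 found!

Found at 0, 1 comps


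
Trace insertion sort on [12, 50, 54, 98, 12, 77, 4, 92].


Initial: [12, 50, 54, 98, 12, 77, 4, 92]
Insert 50: [12, 50, 54, 98, 12, 77, 4, 92]
Insert 54: [12, 50, 54, 98, 12, 77, 4, 92]
Insert 98: [12, 50, 54, 98, 12, 77, 4, 92]
Insert 12: [12, 12, 50, 54, 98, 77, 4, 92]
Insert 77: [12, 12, 50, 54, 77, 98, 4, 92]
Insert 4: [4, 12, 12, 50, 54, 77, 98, 92]
Insert 92: [4, 12, 12, 50, 54, 77, 92, 98]

Sorted: [4, 12, 12, 50, 54, 77, 92, 98]


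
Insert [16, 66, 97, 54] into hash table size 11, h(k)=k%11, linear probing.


Insert 16: h=5 -> slot 5
Insert 66: h=0 -> slot 0
Insert 97: h=9 -> slot 9
Insert 54: h=10 -> slot 10

Table: [66, None, None, None, None, 16, None, None, None, 97, 54]


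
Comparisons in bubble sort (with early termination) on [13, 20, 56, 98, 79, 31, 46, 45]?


Algorithm: bubble sort (with early termination)
Input: [13, 20, 56, 98, 79, 31, 46, 45]
Sorted: [13, 20, 31, 45, 46, 56, 79, 98]

25


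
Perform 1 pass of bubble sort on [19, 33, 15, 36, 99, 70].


Initial: [19, 33, 15, 36, 99, 70]
Pass 1: [19, 15, 33, 36, 70, 99] (2 swaps)

After 1 pass: [19, 15, 33, 36, 70, 99]


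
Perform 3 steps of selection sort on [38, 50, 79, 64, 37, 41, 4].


Initial: [38, 50, 79, 64, 37, 41, 4]
Step 1: min=4 at 6
  Swap: [4, 50, 79, 64, 37, 41, 38]
Step 2: min=37 at 4
  Swap: [4, 37, 79, 64, 50, 41, 38]
Step 3: min=38 at 6
  Swap: [4, 37, 38, 64, 50, 41, 79]

After 3 steps: [4, 37, 38, 64, 50, 41, 79]


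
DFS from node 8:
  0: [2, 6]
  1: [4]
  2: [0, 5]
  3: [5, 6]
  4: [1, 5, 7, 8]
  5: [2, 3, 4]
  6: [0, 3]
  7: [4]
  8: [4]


Visit 8, push [4]
Visit 4, push [7, 5, 1]
Visit 1, push []
Visit 5, push [3, 2]
Visit 2, push [0]
Visit 0, push [6]
Visit 6, push [3]
Visit 3, push []
Visit 7, push []

DFS order: [8, 4, 1, 5, 2, 0, 6, 3, 7]


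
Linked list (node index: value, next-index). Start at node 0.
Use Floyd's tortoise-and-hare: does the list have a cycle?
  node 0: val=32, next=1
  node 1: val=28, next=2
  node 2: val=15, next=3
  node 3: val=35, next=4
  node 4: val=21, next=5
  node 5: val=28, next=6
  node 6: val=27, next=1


Floyd's tortoise (slow, +1) and hare (fast, +2):
  init: slow=0, fast=0
  step 1: slow=1, fast=2
  step 2: slow=2, fast=4
  step 3: slow=3, fast=6
  step 4: slow=4, fast=2
  step 5: slow=5, fast=4
  step 6: slow=6, fast=6
  slow == fast at node 6: cycle detected

Cycle: yes


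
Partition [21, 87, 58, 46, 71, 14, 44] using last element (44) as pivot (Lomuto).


Pivot: 44
  21 <= 44: advance i (no swap)
  14 <= 44: swap -> [21, 14, 58, 46, 71, 87, 44]
Place pivot at 2: [21, 14, 44, 46, 71, 87, 58]

Partitioned: [21, 14, 44, 46, 71, 87, 58]


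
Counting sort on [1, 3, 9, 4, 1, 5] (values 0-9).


Input: [1, 3, 9, 4, 1, 5]
Counts: [0, 2, 0, 1, 1, 1, 0, 0, 0, 1]

Sorted: [1, 1, 3, 4, 5, 9]


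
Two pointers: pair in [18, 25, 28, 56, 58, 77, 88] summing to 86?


lo=0(18)+hi=6(88)=106
lo=0(18)+hi=5(77)=95
lo=0(18)+hi=4(58)=76
lo=1(25)+hi=4(58)=83
lo=2(28)+hi=4(58)=86

Yes: 28+58=86


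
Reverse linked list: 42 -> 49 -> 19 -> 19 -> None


Step 1: curr=42, set curr.next=prev(None) | reversed so far: 42
Step 2: curr=49, set curr.next=prev(42) | reversed so far: 49 -> 42
Step 3: curr=19, set curr.next=prev(49) | reversed so far: 19 -> 49 -> 42
Step 4: curr=19, set curr.next=prev(19) | reversed so far: 19 -> 19 -> 49 -> 42

19 -> 19 -> 49 -> 42 -> None


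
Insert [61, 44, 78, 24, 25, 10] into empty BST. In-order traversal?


Insert 61: root
Insert 44: L from 61
Insert 78: R from 61
Insert 24: L from 61 -> L from 44
Insert 25: L from 61 -> L from 44 -> R from 24
Insert 10: L from 61 -> L from 44 -> L from 24

In-order: [10, 24, 25, 44, 61, 78]


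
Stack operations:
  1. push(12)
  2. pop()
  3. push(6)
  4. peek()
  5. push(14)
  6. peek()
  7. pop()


push(12) -> [12]
pop()->12, []
push(6) -> [6]
peek()->6
push(14) -> [6, 14]
peek()->14
pop()->14, [6]

Final stack: [6]


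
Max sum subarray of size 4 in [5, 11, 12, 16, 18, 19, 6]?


[0:4]: 44
[1:5]: 57
[2:6]: 65
[3:7]: 59

Max: 65 at [2:6]


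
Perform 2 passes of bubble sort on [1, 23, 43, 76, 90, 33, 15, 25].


Initial: [1, 23, 43, 76, 90, 33, 15, 25]
Pass 1: [1, 23, 43, 76, 33, 15, 25, 90] (3 swaps)
Pass 2: [1, 23, 43, 33, 15, 25, 76, 90] (3 swaps)

After 2 passes: [1, 23, 43, 33, 15, 25, 76, 90]


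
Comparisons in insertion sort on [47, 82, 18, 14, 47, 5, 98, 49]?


Algorithm: insertion sort
Input: [47, 82, 18, 14, 47, 5, 98, 49]
Sorted: [5, 14, 18, 47, 47, 49, 82, 98]

17


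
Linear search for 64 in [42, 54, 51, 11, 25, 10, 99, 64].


i=0: 42!=64
i=1: 54!=64
i=2: 51!=64
i=3: 11!=64
i=4: 25!=64
i=5: 10!=64
i=6: 99!=64
i=7: 64==64 found!

Found at 7, 8 comps


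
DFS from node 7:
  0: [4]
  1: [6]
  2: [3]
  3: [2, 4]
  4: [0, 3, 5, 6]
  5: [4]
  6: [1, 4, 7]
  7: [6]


Visit 7, push [6]
Visit 6, push [4, 1]
Visit 1, push []
Visit 4, push [5, 3, 0]
Visit 0, push []
Visit 3, push [2]
Visit 2, push []
Visit 5, push []

DFS order: [7, 6, 1, 4, 0, 3, 2, 5]


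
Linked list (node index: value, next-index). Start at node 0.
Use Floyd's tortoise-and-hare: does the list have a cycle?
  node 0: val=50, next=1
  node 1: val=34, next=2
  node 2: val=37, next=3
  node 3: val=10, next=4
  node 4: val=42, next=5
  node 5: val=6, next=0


Floyd's tortoise (slow, +1) and hare (fast, +2):
  init: slow=0, fast=0
  step 1: slow=1, fast=2
  step 2: slow=2, fast=4
  step 3: slow=3, fast=0
  step 4: slow=4, fast=2
  step 5: slow=5, fast=4
  step 6: slow=0, fast=0
  slow == fast at node 0: cycle detected

Cycle: yes


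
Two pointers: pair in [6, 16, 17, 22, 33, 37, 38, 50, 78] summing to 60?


lo=0(6)+hi=8(78)=84
lo=0(6)+hi=7(50)=56
lo=1(16)+hi=7(50)=66
lo=1(16)+hi=6(38)=54
lo=2(17)+hi=6(38)=55
lo=3(22)+hi=6(38)=60

Yes: 22+38=60


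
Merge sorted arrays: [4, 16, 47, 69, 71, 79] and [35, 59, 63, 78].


Take 4 from A
Take 16 from A
Take 35 from B
Take 47 from A
Take 59 from B
Take 63 from B
Take 69 from A
Take 71 from A
Take 78 from B

Merged: [4, 16, 35, 47, 59, 63, 69, 71, 78, 79]


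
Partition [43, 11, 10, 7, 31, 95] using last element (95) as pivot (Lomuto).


Pivot: 95
  43 <= 95: advance i (no swap)
  11 <= 95: advance i (no swap)
  10 <= 95: advance i (no swap)
  7 <= 95: advance i (no swap)
  31 <= 95: advance i (no swap)
Place pivot at 5: [43, 11, 10, 7, 31, 95]

Partitioned: [43, 11, 10, 7, 31, 95]


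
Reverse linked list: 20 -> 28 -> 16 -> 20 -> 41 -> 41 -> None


Step 1: curr=20, set curr.next=prev(None) | reversed so far: 20
Step 2: curr=28, set curr.next=prev(20) | reversed so far: 28 -> 20
Step 3: curr=16, set curr.next=prev(28) | reversed so far: 16 -> 28 -> 20
Step 4: curr=20, set curr.next=prev(16) | reversed so far: 20 -> 16 -> 28 -> 20
Step 5: curr=41, set curr.next=prev(20) | reversed so far: 41 -> 20 -> 16 -> 28 -> 20
Step 6: curr=41, set curr.next=prev(41) | reversed so far: 41 -> 41 -> 20 -> 16 -> 28 -> 20

41 -> 41 -> 20 -> 16 -> 28 -> 20 -> None


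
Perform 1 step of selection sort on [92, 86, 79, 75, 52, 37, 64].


Initial: [92, 86, 79, 75, 52, 37, 64]
Step 1: min=37 at 5
  Swap: [37, 86, 79, 75, 52, 92, 64]

After 1 step: [37, 86, 79, 75, 52, 92, 64]


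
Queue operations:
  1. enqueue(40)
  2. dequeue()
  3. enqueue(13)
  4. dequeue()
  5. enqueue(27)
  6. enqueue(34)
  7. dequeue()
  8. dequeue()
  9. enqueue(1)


enqueue(40) -> [40]
dequeue()->40, []
enqueue(13) -> [13]
dequeue()->13, []
enqueue(27) -> [27]
enqueue(34) -> [27, 34]
dequeue()->27, [34]
dequeue()->34, []
enqueue(1) -> [1]

Final queue: [1]


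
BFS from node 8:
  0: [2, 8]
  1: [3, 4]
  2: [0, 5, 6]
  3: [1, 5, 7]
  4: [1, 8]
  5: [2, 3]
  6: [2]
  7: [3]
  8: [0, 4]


Visit 8, enqueue [0, 4]
Visit 0, enqueue [2]
Visit 4, enqueue [1]
Visit 2, enqueue [5, 6]
Visit 1, enqueue [3]
Visit 5, enqueue []
Visit 6, enqueue []
Visit 3, enqueue [7]
Visit 7, enqueue []

BFS order: [8, 0, 4, 2, 1, 5, 6, 3, 7]


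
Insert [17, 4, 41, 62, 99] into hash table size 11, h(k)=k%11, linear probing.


Insert 17: h=6 -> slot 6
Insert 4: h=4 -> slot 4
Insert 41: h=8 -> slot 8
Insert 62: h=7 -> slot 7
Insert 99: h=0 -> slot 0

Table: [99, None, None, None, 4, None, 17, 62, 41, None, None]


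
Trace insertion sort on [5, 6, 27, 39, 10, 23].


Initial: [5, 6, 27, 39, 10, 23]
Insert 6: [5, 6, 27, 39, 10, 23]
Insert 27: [5, 6, 27, 39, 10, 23]
Insert 39: [5, 6, 27, 39, 10, 23]
Insert 10: [5, 6, 10, 27, 39, 23]
Insert 23: [5, 6, 10, 23, 27, 39]

Sorted: [5, 6, 10, 23, 27, 39]


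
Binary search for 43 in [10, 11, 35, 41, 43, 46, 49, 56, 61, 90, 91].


Step 1: lo=0, hi=10, mid=5, val=46
Step 2: lo=0, hi=4, mid=2, val=35
Step 3: lo=3, hi=4, mid=3, val=41
Step 4: lo=4, hi=4, mid=4, val=43

Found at index 4


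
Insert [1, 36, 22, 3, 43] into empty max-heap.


Insert 1: [1]
Insert 36: [36, 1]
Insert 22: [36, 1, 22]
Insert 3: [36, 3, 22, 1]
Insert 43: [43, 36, 22, 1, 3]

Final heap: [43, 36, 22, 1, 3]


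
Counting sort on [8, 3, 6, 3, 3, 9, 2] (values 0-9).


Input: [8, 3, 6, 3, 3, 9, 2]
Counts: [0, 0, 1, 3, 0, 0, 1, 0, 1, 1]

Sorted: [2, 3, 3, 3, 6, 8, 9]


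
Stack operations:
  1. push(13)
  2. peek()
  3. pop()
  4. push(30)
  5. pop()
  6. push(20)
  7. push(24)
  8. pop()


push(13) -> [13]
peek()->13
pop()->13, []
push(30) -> [30]
pop()->30, []
push(20) -> [20]
push(24) -> [20, 24]
pop()->24, [20]

Final stack: [20]
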